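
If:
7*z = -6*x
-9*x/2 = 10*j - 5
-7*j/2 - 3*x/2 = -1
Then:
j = -4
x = 10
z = -60/7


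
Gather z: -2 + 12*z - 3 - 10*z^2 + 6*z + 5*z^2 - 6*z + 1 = -5*z^2 + 12*z - 4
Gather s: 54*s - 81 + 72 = 54*s - 9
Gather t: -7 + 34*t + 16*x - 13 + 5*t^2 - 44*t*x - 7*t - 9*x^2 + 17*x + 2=5*t^2 + t*(27 - 44*x) - 9*x^2 + 33*x - 18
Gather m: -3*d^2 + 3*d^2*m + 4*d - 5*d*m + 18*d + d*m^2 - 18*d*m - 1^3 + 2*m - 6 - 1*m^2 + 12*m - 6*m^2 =-3*d^2 + 22*d + m^2*(d - 7) + m*(3*d^2 - 23*d + 14) - 7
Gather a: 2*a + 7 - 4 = 2*a + 3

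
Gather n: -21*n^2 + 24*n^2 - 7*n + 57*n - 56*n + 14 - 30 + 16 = 3*n^2 - 6*n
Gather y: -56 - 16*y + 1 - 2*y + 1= -18*y - 54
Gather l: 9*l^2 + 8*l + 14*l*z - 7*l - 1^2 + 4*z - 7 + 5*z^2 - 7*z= 9*l^2 + l*(14*z + 1) + 5*z^2 - 3*z - 8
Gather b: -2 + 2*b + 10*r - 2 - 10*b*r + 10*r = b*(2 - 10*r) + 20*r - 4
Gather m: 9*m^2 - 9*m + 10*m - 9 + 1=9*m^2 + m - 8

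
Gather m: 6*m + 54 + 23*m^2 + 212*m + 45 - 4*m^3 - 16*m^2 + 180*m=-4*m^3 + 7*m^2 + 398*m + 99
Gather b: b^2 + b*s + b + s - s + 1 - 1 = b^2 + b*(s + 1)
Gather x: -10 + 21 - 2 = 9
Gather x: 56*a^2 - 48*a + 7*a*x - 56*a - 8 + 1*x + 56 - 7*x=56*a^2 - 104*a + x*(7*a - 6) + 48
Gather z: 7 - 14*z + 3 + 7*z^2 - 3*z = 7*z^2 - 17*z + 10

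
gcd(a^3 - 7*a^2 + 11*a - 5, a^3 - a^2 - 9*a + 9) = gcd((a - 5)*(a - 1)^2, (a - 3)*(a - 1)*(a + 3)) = a - 1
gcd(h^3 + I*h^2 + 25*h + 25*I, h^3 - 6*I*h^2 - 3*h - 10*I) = h^2 - 4*I*h + 5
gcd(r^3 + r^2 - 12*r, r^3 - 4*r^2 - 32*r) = r^2 + 4*r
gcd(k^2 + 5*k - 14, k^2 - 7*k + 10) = k - 2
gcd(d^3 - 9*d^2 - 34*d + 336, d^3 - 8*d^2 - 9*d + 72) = d - 8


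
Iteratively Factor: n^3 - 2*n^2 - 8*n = (n + 2)*(n^2 - 4*n) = n*(n + 2)*(n - 4)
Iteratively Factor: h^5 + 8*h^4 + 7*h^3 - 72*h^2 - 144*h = (h + 4)*(h^4 + 4*h^3 - 9*h^2 - 36*h) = h*(h + 4)*(h^3 + 4*h^2 - 9*h - 36) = h*(h + 4)^2*(h^2 - 9) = h*(h + 3)*(h + 4)^2*(h - 3)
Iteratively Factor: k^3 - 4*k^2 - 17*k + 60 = (k - 3)*(k^2 - k - 20) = (k - 3)*(k + 4)*(k - 5)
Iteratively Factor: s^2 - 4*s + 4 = (s - 2)*(s - 2)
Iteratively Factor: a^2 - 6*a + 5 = (a - 5)*(a - 1)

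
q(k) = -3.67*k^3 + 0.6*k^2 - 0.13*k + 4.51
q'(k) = -11.01*k^2 + 1.2*k - 0.13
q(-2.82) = 91.95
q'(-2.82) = -91.07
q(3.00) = -89.57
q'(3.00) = -95.62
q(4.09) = -237.08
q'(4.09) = -179.40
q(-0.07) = 4.52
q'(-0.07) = -0.27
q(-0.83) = 7.13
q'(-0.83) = -8.71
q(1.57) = -8.42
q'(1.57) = -25.38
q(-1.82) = 28.86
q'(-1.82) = -38.78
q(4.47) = -311.87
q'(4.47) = -214.76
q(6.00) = -767.39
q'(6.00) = -389.29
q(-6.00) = 819.61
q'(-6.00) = -403.69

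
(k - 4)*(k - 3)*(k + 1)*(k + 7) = k^4 + k^3 - 37*k^2 + 47*k + 84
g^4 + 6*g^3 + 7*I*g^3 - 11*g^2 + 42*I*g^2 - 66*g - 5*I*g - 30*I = (g + 6)*(g + I)^2*(g + 5*I)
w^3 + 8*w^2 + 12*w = w*(w + 2)*(w + 6)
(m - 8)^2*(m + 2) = m^3 - 14*m^2 + 32*m + 128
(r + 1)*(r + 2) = r^2 + 3*r + 2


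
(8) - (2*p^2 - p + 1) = -2*p^2 + p + 7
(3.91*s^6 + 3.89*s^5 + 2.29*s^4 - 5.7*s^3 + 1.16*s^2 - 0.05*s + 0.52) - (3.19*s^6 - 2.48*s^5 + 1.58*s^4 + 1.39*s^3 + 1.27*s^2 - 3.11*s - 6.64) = 0.72*s^6 + 6.37*s^5 + 0.71*s^4 - 7.09*s^3 - 0.11*s^2 + 3.06*s + 7.16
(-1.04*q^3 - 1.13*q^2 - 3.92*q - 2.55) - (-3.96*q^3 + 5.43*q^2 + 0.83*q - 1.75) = 2.92*q^3 - 6.56*q^2 - 4.75*q - 0.8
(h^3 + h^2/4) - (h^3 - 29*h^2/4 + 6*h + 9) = 15*h^2/2 - 6*h - 9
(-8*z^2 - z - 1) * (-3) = 24*z^2 + 3*z + 3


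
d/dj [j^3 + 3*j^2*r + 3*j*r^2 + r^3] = 3*j^2 + 6*j*r + 3*r^2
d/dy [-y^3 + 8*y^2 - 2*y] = -3*y^2 + 16*y - 2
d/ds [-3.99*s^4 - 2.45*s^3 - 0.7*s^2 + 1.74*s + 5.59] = -15.96*s^3 - 7.35*s^2 - 1.4*s + 1.74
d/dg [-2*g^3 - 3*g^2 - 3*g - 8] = -6*g^2 - 6*g - 3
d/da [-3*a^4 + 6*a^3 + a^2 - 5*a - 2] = -12*a^3 + 18*a^2 + 2*a - 5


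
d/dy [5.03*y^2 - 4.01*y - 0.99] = 10.06*y - 4.01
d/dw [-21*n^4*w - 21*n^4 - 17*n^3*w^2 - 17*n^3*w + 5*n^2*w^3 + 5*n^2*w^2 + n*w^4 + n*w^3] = n*(-21*n^3 - 34*n^2*w - 17*n^2 + 15*n*w^2 + 10*n*w + 4*w^3 + 3*w^2)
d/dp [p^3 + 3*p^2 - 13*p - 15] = 3*p^2 + 6*p - 13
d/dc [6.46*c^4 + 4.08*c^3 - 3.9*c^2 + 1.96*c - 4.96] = 25.84*c^3 + 12.24*c^2 - 7.8*c + 1.96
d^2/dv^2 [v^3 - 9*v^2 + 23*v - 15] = 6*v - 18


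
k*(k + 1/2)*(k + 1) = k^3 + 3*k^2/2 + k/2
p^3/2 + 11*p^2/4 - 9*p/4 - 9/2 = (p/2 + 1/2)*(p - 3/2)*(p + 6)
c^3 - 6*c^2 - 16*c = c*(c - 8)*(c + 2)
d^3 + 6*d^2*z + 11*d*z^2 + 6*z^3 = (d + z)*(d + 2*z)*(d + 3*z)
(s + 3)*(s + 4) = s^2 + 7*s + 12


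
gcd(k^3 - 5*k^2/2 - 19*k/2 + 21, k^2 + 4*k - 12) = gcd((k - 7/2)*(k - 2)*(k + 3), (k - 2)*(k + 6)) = k - 2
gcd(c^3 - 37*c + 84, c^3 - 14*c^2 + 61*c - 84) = c^2 - 7*c + 12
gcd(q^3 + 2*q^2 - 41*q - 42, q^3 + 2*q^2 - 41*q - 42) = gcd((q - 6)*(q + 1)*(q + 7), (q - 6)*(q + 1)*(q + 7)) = q^3 + 2*q^2 - 41*q - 42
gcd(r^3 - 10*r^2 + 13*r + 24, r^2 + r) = r + 1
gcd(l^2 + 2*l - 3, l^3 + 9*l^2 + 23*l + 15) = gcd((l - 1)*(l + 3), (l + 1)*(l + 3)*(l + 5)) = l + 3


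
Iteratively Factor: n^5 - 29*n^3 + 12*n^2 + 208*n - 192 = (n - 3)*(n^4 + 3*n^3 - 20*n^2 - 48*n + 64) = (n - 3)*(n + 4)*(n^3 - n^2 - 16*n + 16) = (n - 3)*(n + 4)^2*(n^2 - 5*n + 4) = (n - 3)*(n - 1)*(n + 4)^2*(n - 4)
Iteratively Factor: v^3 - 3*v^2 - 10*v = (v + 2)*(v^2 - 5*v) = (v - 5)*(v + 2)*(v)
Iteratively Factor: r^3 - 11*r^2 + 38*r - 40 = (r - 2)*(r^2 - 9*r + 20) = (r - 4)*(r - 2)*(r - 5)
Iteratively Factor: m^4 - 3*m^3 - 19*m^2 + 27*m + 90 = (m - 3)*(m^3 - 19*m - 30) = (m - 3)*(m + 3)*(m^2 - 3*m - 10) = (m - 5)*(m - 3)*(m + 3)*(m + 2)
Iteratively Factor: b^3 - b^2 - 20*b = (b - 5)*(b^2 + 4*b) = b*(b - 5)*(b + 4)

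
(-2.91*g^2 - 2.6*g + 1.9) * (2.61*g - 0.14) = -7.5951*g^3 - 6.3786*g^2 + 5.323*g - 0.266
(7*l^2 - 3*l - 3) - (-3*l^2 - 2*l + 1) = 10*l^2 - l - 4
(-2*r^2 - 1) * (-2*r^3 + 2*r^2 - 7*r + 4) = 4*r^5 - 4*r^4 + 16*r^3 - 10*r^2 + 7*r - 4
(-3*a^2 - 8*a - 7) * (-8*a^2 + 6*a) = 24*a^4 + 46*a^3 + 8*a^2 - 42*a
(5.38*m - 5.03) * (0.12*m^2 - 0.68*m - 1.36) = 0.6456*m^3 - 4.262*m^2 - 3.8964*m + 6.8408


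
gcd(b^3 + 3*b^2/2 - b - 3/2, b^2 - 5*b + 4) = b - 1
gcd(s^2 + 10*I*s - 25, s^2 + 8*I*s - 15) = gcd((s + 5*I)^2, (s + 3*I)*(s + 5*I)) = s + 5*I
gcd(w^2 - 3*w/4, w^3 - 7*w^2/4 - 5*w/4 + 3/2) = w - 3/4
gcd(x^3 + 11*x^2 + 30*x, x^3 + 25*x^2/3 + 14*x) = x^2 + 6*x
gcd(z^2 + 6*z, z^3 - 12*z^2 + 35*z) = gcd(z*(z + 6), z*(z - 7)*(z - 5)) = z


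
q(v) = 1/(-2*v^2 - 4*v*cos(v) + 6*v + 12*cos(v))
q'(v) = (-4*v*sin(v) + 4*v + 12*sin(v) + 4*cos(v) - 6)/(-2*v^2 - 4*v*cos(v) + 6*v + 12*cos(v))^2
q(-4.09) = -0.01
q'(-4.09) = -0.00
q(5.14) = -0.04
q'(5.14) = 0.04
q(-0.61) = 0.13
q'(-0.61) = -0.24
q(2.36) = 0.83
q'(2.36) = 1.66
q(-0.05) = 0.08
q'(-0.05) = -0.02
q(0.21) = 0.08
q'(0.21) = 0.01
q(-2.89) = -0.02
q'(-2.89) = -0.01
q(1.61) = 0.23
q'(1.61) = 0.32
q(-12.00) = 0.00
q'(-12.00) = 0.00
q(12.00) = 0.00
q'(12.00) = 0.00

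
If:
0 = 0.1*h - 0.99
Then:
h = 9.90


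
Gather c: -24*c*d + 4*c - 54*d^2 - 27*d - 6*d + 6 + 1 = c*(4 - 24*d) - 54*d^2 - 33*d + 7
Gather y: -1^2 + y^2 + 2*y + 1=y^2 + 2*y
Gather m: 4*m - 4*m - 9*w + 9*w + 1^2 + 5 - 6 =0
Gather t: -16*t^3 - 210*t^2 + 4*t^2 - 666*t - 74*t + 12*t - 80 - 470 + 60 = -16*t^3 - 206*t^2 - 728*t - 490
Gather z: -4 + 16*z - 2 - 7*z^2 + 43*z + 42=-7*z^2 + 59*z + 36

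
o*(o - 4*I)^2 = o^3 - 8*I*o^2 - 16*o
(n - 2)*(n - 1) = n^2 - 3*n + 2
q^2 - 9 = (q - 3)*(q + 3)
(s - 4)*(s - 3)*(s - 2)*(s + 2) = s^4 - 7*s^3 + 8*s^2 + 28*s - 48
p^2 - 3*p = p*(p - 3)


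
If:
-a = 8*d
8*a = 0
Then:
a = 0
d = 0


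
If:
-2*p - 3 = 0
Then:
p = -3/2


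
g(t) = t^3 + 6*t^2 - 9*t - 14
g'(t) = 3*t^2 + 12*t - 9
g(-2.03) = 20.63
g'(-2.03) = -21.00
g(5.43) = 274.14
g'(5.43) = 144.61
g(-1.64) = 12.49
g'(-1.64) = -20.61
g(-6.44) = 25.71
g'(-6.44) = 38.14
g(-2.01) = 20.21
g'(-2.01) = -21.00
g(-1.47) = 9.02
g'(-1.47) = -20.16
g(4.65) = 174.43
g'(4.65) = 111.67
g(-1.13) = 2.39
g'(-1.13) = -18.73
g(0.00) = -14.00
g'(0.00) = -9.00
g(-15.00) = -1904.00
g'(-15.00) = 486.00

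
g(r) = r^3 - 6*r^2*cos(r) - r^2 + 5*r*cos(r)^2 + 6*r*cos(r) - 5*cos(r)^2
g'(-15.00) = -290.79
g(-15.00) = -2552.22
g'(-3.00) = -8.25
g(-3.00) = 15.68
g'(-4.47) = 184.53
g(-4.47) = -75.66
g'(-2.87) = -11.74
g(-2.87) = 14.36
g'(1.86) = 23.27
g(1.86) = 6.06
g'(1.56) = 9.22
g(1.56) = 1.31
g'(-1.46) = -12.14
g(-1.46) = -7.78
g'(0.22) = 9.18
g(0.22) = -2.75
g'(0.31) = 7.99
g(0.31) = -1.97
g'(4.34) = -27.08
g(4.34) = 96.77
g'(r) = 6*r^2*sin(r) + 3*r^2 - 10*r*sin(r)*cos(r) - 6*r*sin(r) - 12*r*cos(r) - 2*r + 10*sin(r)*cos(r) + 5*cos(r)^2 + 6*cos(r)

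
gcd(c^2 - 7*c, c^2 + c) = c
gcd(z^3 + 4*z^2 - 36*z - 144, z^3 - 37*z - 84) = z + 4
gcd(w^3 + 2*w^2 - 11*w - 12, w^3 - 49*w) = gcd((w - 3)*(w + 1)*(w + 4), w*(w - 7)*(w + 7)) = 1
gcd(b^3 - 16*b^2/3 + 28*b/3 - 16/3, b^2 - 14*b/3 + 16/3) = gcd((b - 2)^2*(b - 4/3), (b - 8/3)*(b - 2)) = b - 2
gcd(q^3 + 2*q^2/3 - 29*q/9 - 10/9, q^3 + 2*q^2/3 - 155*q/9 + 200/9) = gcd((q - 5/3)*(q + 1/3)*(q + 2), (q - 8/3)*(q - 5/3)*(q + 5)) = q - 5/3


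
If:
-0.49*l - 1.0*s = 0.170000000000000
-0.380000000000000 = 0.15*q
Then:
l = -2.04081632653061*s - 0.346938775510204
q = -2.53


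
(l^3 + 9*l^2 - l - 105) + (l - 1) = l^3 + 9*l^2 - 106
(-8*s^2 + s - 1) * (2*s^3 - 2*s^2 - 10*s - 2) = -16*s^5 + 18*s^4 + 76*s^3 + 8*s^2 + 8*s + 2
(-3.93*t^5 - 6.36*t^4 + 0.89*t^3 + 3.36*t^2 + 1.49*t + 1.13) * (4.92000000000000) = -19.3356*t^5 - 31.2912*t^4 + 4.3788*t^3 + 16.5312*t^2 + 7.3308*t + 5.5596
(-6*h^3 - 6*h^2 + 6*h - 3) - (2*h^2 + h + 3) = -6*h^3 - 8*h^2 + 5*h - 6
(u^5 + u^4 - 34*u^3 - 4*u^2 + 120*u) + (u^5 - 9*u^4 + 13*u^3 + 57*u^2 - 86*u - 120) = 2*u^5 - 8*u^4 - 21*u^3 + 53*u^2 + 34*u - 120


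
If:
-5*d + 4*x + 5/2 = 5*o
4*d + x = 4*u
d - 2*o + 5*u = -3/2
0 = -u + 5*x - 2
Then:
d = -67/1506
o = 658/753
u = 44/753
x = 310/753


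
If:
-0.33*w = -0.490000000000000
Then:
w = 1.48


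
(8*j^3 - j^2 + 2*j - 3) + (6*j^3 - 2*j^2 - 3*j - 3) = 14*j^3 - 3*j^2 - j - 6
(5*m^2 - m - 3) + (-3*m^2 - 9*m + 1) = 2*m^2 - 10*m - 2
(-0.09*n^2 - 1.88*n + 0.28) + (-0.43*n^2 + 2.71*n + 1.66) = -0.52*n^2 + 0.83*n + 1.94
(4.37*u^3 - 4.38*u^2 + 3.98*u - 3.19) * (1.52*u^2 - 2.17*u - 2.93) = 6.6424*u^5 - 16.1405*u^4 + 2.7501*u^3 - 0.651999999999998*u^2 - 4.7391*u + 9.3467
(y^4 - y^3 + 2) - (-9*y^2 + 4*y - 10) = y^4 - y^3 + 9*y^2 - 4*y + 12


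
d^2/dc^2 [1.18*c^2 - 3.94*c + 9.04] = 2.36000000000000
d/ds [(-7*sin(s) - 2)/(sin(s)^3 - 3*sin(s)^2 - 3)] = (14*sin(s)^3 - 15*sin(s)^2 - 12*sin(s) + 21)*cos(s)/(sin(s)^3 - 3*sin(s)^2 - 3)^2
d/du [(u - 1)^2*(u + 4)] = (u - 1)*(3*u + 7)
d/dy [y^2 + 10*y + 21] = 2*y + 10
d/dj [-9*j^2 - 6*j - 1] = -18*j - 6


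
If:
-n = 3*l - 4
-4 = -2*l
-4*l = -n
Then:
No Solution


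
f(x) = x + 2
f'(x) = 1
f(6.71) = 8.71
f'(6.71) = 1.00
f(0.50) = 2.50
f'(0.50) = 1.00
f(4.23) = 6.23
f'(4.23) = 1.00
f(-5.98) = -3.98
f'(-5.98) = 1.00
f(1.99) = 3.99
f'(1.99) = 1.00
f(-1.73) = 0.27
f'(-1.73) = 1.00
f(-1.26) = 0.74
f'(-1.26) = 1.00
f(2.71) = 4.71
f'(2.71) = 1.00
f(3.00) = 5.00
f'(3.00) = 1.00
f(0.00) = 2.00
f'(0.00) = 1.00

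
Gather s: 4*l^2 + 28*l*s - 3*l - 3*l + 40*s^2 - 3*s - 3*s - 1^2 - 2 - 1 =4*l^2 - 6*l + 40*s^2 + s*(28*l - 6) - 4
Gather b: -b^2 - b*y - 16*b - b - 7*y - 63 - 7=-b^2 + b*(-y - 17) - 7*y - 70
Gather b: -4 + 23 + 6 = 25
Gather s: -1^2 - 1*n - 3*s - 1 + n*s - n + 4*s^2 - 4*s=-2*n + 4*s^2 + s*(n - 7) - 2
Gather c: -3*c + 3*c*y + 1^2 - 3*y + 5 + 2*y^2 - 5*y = c*(3*y - 3) + 2*y^2 - 8*y + 6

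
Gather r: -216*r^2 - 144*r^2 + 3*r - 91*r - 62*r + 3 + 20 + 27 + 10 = -360*r^2 - 150*r + 60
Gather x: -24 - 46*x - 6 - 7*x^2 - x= -7*x^2 - 47*x - 30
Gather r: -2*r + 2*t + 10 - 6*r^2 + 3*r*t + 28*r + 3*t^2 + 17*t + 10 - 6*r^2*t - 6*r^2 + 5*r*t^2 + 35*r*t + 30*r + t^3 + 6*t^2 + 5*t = r^2*(-6*t - 12) + r*(5*t^2 + 38*t + 56) + t^3 + 9*t^2 + 24*t + 20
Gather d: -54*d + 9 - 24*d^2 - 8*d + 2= -24*d^2 - 62*d + 11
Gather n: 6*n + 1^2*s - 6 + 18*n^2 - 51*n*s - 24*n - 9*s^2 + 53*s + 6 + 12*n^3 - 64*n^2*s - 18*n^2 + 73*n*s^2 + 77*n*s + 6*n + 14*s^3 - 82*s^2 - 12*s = 12*n^3 - 64*n^2*s + n*(73*s^2 + 26*s - 12) + 14*s^3 - 91*s^2 + 42*s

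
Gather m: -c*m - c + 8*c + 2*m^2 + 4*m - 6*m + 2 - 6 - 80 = 7*c + 2*m^2 + m*(-c - 2) - 84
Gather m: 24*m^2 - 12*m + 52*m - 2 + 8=24*m^2 + 40*m + 6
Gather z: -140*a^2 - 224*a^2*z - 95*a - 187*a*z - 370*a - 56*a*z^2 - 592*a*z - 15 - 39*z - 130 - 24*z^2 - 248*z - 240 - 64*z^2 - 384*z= -140*a^2 - 465*a + z^2*(-56*a - 88) + z*(-224*a^2 - 779*a - 671) - 385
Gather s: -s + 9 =9 - s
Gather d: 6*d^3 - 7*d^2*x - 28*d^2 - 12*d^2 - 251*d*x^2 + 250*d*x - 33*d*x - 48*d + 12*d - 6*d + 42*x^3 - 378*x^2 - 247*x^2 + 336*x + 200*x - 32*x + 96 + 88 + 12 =6*d^3 + d^2*(-7*x - 40) + d*(-251*x^2 + 217*x - 42) + 42*x^3 - 625*x^2 + 504*x + 196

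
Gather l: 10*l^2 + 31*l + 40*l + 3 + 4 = 10*l^2 + 71*l + 7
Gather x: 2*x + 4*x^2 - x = 4*x^2 + x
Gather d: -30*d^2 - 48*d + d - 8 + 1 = -30*d^2 - 47*d - 7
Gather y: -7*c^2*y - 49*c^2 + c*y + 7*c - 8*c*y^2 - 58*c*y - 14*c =-49*c^2 - 8*c*y^2 - 7*c + y*(-7*c^2 - 57*c)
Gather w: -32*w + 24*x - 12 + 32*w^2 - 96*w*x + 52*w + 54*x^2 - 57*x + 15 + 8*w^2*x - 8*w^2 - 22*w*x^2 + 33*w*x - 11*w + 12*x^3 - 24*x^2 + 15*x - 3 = w^2*(8*x + 24) + w*(-22*x^2 - 63*x + 9) + 12*x^3 + 30*x^2 - 18*x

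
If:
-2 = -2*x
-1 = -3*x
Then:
No Solution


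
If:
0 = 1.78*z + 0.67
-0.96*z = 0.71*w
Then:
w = 0.51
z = -0.38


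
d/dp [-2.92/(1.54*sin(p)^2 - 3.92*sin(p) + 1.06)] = (8.9936*sin(p) - 11.4464)*cos(p)/(1.54*sin(p)^2 - 3.92*sin(p) + 1.06)^2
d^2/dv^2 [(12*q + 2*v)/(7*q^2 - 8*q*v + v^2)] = 4*((2*q - 3*v)*(7*q^2 - 8*q*v + v^2) + 4*(4*q - v)^2*(6*q + v))/(7*q^2 - 8*q*v + v^2)^3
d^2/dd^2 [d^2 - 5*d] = 2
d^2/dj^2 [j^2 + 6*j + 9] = 2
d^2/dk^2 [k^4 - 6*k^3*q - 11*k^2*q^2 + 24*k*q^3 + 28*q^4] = 12*k^2 - 36*k*q - 22*q^2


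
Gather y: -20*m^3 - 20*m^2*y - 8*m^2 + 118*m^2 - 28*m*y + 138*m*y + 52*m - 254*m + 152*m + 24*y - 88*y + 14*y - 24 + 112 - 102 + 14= -20*m^3 + 110*m^2 - 50*m + y*(-20*m^2 + 110*m - 50)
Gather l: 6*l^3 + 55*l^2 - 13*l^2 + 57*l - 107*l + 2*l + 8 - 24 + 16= 6*l^3 + 42*l^2 - 48*l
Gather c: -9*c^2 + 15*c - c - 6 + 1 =-9*c^2 + 14*c - 5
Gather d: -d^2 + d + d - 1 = -d^2 + 2*d - 1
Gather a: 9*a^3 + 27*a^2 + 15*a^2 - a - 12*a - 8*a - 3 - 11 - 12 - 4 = 9*a^3 + 42*a^2 - 21*a - 30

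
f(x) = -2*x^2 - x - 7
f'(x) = -4*x - 1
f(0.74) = -8.84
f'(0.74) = -3.96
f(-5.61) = -64.33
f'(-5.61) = 21.44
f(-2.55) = -17.46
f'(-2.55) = 9.20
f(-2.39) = -16.03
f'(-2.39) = 8.56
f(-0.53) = -7.03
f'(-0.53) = 1.12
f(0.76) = -8.92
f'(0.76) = -4.04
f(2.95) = -27.36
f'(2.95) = -12.80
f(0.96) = -9.80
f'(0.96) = -4.84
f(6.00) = -85.00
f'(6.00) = -25.00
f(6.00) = -85.00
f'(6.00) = -25.00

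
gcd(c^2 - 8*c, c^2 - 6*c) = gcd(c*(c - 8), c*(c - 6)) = c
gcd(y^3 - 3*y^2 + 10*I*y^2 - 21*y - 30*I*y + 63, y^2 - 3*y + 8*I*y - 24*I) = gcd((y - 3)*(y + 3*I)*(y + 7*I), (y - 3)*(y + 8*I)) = y - 3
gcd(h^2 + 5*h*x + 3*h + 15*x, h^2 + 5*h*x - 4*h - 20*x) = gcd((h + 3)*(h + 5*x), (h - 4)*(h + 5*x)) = h + 5*x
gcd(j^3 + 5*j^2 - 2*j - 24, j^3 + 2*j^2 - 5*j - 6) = j^2 + j - 6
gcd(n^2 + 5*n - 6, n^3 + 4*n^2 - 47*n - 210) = n + 6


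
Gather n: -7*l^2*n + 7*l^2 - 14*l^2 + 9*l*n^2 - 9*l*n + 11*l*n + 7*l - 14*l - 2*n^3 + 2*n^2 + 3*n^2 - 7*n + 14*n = -7*l^2 - 7*l - 2*n^3 + n^2*(9*l + 5) + n*(-7*l^2 + 2*l + 7)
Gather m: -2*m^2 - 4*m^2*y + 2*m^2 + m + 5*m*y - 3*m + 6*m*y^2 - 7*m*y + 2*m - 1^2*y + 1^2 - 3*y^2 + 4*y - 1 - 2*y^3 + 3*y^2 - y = -4*m^2*y + m*(6*y^2 - 2*y) - 2*y^3 + 2*y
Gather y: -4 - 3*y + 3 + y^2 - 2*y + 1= y^2 - 5*y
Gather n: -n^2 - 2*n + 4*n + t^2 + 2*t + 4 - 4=-n^2 + 2*n + t^2 + 2*t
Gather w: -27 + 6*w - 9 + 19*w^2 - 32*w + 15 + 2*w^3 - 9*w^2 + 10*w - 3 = 2*w^3 + 10*w^2 - 16*w - 24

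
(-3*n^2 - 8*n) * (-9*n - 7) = 27*n^3 + 93*n^2 + 56*n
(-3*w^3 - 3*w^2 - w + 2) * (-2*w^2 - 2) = 6*w^5 + 6*w^4 + 8*w^3 + 2*w^2 + 2*w - 4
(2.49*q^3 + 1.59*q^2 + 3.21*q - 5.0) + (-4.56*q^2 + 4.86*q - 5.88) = 2.49*q^3 - 2.97*q^2 + 8.07*q - 10.88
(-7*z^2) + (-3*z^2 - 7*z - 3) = -10*z^2 - 7*z - 3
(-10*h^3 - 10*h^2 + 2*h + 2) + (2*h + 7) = -10*h^3 - 10*h^2 + 4*h + 9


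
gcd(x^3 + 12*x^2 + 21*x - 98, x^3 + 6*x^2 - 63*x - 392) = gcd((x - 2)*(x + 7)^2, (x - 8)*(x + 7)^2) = x^2 + 14*x + 49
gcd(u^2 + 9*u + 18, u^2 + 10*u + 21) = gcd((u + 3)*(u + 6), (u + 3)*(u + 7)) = u + 3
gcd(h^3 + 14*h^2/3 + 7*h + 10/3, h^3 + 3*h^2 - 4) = h + 2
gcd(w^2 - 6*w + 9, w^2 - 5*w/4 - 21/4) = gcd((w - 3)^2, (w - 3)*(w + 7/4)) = w - 3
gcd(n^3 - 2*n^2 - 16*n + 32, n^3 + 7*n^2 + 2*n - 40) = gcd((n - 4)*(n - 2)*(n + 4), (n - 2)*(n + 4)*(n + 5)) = n^2 + 2*n - 8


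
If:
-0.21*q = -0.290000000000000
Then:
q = 1.38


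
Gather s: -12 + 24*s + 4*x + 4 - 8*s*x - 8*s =s*(16 - 8*x) + 4*x - 8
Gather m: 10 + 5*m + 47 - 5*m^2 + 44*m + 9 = -5*m^2 + 49*m + 66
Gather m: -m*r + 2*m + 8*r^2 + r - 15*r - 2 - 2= m*(2 - r) + 8*r^2 - 14*r - 4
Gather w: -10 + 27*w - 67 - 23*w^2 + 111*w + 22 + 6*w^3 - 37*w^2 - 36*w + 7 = 6*w^3 - 60*w^2 + 102*w - 48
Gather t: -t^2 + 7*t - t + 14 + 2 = -t^2 + 6*t + 16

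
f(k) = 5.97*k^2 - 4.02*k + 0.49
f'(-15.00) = -183.12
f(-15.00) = 1404.04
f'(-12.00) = -147.30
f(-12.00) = 908.41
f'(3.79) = 41.23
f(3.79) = 71.01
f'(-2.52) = -34.11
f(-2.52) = 48.53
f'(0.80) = 5.53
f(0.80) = 1.09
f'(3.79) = 41.23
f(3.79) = 71.01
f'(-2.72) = -36.50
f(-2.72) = 55.59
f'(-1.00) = -15.96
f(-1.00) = 10.48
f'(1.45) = 13.29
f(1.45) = 7.21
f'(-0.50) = -9.99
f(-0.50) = 3.99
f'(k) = 11.94*k - 4.02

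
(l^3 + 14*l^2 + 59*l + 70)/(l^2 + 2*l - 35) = (l^2 + 7*l + 10)/(l - 5)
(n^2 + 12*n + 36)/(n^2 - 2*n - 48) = (n + 6)/(n - 8)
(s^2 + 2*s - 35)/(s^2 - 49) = (s - 5)/(s - 7)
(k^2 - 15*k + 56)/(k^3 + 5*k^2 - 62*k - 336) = (k - 7)/(k^2 + 13*k + 42)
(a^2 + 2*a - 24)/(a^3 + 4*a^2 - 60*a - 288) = (a - 4)/(a^2 - 2*a - 48)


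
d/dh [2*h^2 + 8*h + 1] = 4*h + 8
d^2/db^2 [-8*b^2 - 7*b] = -16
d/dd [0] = 0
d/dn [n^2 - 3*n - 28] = 2*n - 3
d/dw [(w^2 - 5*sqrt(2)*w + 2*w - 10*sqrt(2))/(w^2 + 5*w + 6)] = (3 + 5*sqrt(2))/(w^2 + 6*w + 9)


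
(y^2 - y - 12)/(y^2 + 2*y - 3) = (y - 4)/(y - 1)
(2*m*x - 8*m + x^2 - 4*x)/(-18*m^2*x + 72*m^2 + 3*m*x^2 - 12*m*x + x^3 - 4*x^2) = (2*m + x)/(-18*m^2 + 3*m*x + x^2)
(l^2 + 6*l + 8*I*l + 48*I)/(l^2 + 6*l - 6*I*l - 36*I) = (l + 8*I)/(l - 6*I)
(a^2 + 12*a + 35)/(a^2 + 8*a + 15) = (a + 7)/(a + 3)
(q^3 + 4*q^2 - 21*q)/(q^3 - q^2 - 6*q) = (q + 7)/(q + 2)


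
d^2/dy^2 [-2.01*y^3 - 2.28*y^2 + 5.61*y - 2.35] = -12.06*y - 4.56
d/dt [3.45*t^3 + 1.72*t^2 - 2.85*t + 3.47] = 10.35*t^2 + 3.44*t - 2.85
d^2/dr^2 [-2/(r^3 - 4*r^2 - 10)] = 4*(r^2*(3*r - 8)^2 + (3*r - 4)*(-r^3 + 4*r^2 + 10))/(-r^3 + 4*r^2 + 10)^3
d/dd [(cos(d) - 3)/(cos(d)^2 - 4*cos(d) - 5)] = (cos(d)^2 - 6*cos(d) + 17)*sin(d)/(sin(d)^2 + 4*cos(d) + 4)^2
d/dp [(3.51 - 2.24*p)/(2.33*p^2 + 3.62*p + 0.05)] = (5.2192*p^2 - 16.3566*p - 12.8182)/(5.4289*p^4 + 16.8692*p^3 + 13.3374*p^2 + 0.362*p + 0.0025)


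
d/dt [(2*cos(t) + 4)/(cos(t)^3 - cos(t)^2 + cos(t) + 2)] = (-5*cos(t) + 5*cos(2*t) + cos(3*t) + 5)*sin(t)/(cos(t)^3 - cos(t)^2 + cos(t) + 2)^2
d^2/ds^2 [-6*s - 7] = 0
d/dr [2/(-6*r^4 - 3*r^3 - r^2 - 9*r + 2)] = 2*(24*r^3 + 9*r^2 + 2*r + 9)/(6*r^4 + 3*r^3 + r^2 + 9*r - 2)^2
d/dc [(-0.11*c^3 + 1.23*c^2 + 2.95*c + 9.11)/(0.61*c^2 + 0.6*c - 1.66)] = (-0.0671*c^4 - 0.132*c^3 - 0.5137*c^2 - 15.1978*c - 10.363)/(0.3721*c^4 + 0.732*c^3 - 1.6652*c^2 - 1.992*c + 2.7556)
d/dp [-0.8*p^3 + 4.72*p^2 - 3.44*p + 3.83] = -2.4*p^2 + 9.44*p - 3.44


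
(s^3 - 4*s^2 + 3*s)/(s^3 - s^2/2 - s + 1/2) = 2*s*(s - 3)/(2*s^2 + s - 1)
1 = 1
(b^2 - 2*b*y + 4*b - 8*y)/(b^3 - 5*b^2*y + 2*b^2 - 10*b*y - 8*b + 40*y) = (-b + 2*y)/(-b^2 + 5*b*y + 2*b - 10*y)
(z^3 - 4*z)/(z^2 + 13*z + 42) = z*(z^2 - 4)/(z^2 + 13*z + 42)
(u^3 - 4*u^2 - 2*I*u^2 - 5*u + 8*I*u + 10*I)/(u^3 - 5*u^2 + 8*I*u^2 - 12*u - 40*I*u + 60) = (u^2 + u*(1 - 2*I) - 2*I)/(u^2 + 8*I*u - 12)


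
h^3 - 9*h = h*(h - 3)*(h + 3)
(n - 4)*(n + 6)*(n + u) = n^3 + n^2*u + 2*n^2 + 2*n*u - 24*n - 24*u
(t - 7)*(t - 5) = t^2 - 12*t + 35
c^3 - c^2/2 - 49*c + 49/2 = (c - 7)*(c - 1/2)*(c + 7)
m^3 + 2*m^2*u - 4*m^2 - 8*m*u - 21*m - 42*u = (m - 7)*(m + 3)*(m + 2*u)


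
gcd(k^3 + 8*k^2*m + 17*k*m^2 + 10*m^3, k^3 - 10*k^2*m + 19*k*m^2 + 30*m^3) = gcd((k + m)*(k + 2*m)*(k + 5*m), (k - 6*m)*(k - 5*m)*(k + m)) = k + m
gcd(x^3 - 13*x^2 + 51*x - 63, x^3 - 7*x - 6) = x - 3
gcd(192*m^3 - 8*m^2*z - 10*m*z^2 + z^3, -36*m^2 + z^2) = -6*m + z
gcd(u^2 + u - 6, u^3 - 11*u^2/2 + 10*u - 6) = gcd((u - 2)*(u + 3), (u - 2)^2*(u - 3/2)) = u - 2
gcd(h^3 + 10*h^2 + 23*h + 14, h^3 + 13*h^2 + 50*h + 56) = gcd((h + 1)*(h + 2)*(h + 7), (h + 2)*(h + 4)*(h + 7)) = h^2 + 9*h + 14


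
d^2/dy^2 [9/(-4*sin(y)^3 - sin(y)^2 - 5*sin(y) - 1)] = 9*((-8*sin(y) + 9*sin(3*y) + 2*cos(2*y))*(4*sin(y)^3 + sin(y)^2 + 5*sin(y) + 1) - 2*(12*sin(y)^2 + 2*sin(y) + 5)^2*cos(y)^2)/(4*sin(y)^3 + sin(y)^2 + 5*sin(y) + 1)^3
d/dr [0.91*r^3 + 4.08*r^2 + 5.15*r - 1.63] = 2.73*r^2 + 8.16*r + 5.15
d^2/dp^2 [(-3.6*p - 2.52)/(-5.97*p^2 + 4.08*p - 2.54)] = ((3.6*p + 2.52)*(11.94*p - 4.08)*(23.88*p - 8.16) - (128.952*p + 0.712799999999998)*(5.97*p^2 - 4.08*p + 2.54))/(5.97*p^2 - 4.08*p + 2.54)^3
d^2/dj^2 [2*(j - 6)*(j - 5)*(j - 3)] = 12*j - 56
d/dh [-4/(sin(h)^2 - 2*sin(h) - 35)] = 8*(sin(h) - 1)*cos(h)/((sin(h) - 7)^2*(sin(h) + 5)^2)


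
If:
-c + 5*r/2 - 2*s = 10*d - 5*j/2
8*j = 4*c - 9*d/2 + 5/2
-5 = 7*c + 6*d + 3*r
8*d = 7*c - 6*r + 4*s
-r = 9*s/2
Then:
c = -150970/311747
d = -16585/311747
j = 31265/311747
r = -134145/311747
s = 29810/311747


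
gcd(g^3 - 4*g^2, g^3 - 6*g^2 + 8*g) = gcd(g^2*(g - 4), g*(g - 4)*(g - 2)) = g^2 - 4*g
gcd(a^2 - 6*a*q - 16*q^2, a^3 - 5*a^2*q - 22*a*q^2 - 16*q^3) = -a^2 + 6*a*q + 16*q^2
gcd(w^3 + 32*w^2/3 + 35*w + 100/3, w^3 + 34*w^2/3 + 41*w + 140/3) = w^2 + 9*w + 20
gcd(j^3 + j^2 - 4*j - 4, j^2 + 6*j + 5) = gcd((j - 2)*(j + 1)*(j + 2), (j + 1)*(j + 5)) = j + 1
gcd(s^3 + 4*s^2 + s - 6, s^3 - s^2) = s - 1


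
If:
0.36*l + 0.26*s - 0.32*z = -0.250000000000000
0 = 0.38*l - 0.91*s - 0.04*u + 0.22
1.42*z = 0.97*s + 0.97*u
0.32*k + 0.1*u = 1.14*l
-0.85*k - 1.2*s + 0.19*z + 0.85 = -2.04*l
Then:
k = 4.60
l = 1.64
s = 0.75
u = 3.99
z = 3.24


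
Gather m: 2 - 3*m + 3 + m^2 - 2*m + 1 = m^2 - 5*m + 6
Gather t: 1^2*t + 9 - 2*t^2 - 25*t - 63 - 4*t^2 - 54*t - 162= -6*t^2 - 78*t - 216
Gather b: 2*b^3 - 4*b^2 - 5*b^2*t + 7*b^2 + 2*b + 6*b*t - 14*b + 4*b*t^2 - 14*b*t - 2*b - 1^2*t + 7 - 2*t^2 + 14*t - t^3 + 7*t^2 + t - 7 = 2*b^3 + b^2*(3 - 5*t) + b*(4*t^2 - 8*t - 14) - t^3 + 5*t^2 + 14*t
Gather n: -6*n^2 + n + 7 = -6*n^2 + n + 7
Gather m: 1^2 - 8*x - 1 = -8*x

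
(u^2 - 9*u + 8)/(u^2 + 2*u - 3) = (u - 8)/(u + 3)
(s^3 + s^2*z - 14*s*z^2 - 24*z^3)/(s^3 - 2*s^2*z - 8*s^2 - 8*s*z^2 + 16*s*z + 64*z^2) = (s + 3*z)/(s - 8)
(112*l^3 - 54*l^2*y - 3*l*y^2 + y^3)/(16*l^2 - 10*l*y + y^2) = 7*l + y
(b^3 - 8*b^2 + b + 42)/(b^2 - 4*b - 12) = (b^2 - 10*b + 21)/(b - 6)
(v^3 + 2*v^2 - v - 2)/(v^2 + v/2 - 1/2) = 2*(v^2 + v - 2)/(2*v - 1)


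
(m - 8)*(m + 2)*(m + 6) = m^3 - 52*m - 96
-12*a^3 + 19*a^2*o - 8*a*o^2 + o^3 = (-4*a + o)*(-3*a + o)*(-a + o)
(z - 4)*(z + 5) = z^2 + z - 20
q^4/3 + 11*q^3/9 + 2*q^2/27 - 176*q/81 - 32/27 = (q/3 + 1)*(q - 4/3)*(q + 2/3)*(q + 4/3)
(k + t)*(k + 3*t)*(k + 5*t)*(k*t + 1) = k^4*t + 9*k^3*t^2 + k^3 + 23*k^2*t^3 + 9*k^2*t + 15*k*t^4 + 23*k*t^2 + 15*t^3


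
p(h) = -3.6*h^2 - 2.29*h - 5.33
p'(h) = -7.2*h - 2.29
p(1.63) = -18.63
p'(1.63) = -14.03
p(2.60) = -35.62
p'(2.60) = -21.01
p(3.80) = -66.02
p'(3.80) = -29.65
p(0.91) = -10.40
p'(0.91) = -8.84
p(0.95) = -10.75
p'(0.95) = -9.13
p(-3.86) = -50.13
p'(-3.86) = 25.50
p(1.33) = -14.74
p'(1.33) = -11.87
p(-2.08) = -16.14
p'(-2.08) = 12.69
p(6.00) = -148.67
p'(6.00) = -45.49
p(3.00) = -44.60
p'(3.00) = -23.89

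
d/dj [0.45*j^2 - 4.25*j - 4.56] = 0.9*j - 4.25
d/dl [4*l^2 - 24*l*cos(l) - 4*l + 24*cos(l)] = 24*l*sin(l) + 8*l - 24*sqrt(2)*sin(l + pi/4) - 4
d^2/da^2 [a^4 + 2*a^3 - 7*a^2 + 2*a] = 12*a^2 + 12*a - 14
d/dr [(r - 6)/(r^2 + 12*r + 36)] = (18 - r)/(r^3 + 18*r^2 + 108*r + 216)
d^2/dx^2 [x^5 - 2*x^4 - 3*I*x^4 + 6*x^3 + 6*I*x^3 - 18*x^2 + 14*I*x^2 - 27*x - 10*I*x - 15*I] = 20*x^3 + x^2*(-24 - 36*I) + x*(36 + 36*I) - 36 + 28*I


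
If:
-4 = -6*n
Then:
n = 2/3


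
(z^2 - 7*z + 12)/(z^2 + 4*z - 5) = (z^2 - 7*z + 12)/(z^2 + 4*z - 5)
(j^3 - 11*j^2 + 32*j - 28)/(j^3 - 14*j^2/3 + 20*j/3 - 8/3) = 3*(j - 7)/(3*j - 2)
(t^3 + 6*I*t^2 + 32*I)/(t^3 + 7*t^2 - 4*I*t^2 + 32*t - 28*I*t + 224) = (t^2 + 2*I*t + 8)/(t^2 + t*(7 - 8*I) - 56*I)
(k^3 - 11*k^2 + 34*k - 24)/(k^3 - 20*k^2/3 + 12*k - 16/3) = 3*(k^2 - 7*k + 6)/(3*k^2 - 8*k + 4)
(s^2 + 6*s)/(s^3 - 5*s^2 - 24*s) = (s + 6)/(s^2 - 5*s - 24)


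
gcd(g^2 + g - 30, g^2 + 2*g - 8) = 1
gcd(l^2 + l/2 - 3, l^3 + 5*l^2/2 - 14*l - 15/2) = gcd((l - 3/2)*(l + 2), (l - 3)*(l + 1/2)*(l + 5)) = 1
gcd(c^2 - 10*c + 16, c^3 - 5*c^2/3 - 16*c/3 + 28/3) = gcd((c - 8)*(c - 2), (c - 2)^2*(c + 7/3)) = c - 2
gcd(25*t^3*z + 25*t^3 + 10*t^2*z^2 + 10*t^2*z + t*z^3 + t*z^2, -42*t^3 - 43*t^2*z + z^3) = 1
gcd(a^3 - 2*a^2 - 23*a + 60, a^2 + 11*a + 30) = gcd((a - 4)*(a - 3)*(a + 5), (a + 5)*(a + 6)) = a + 5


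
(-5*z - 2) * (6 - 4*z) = 20*z^2 - 22*z - 12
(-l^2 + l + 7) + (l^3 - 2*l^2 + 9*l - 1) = l^3 - 3*l^2 + 10*l + 6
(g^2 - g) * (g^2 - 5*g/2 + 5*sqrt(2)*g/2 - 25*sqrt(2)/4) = g^4 - 7*g^3/2 + 5*sqrt(2)*g^3/2 - 35*sqrt(2)*g^2/4 + 5*g^2/2 + 25*sqrt(2)*g/4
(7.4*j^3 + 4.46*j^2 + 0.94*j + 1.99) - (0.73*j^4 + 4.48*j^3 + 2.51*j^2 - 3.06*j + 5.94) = -0.73*j^4 + 2.92*j^3 + 1.95*j^2 + 4.0*j - 3.95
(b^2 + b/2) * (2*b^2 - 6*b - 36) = 2*b^4 - 5*b^3 - 39*b^2 - 18*b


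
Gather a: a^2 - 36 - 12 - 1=a^2 - 49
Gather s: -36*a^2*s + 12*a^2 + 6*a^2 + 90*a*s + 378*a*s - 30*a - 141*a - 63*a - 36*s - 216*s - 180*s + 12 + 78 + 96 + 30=18*a^2 - 234*a + s*(-36*a^2 + 468*a - 432) + 216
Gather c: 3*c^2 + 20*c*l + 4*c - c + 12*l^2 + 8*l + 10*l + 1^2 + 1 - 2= 3*c^2 + c*(20*l + 3) + 12*l^2 + 18*l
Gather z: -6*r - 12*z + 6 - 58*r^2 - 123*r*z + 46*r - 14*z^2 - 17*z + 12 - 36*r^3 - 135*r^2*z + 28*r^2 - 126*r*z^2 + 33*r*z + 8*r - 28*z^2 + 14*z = -36*r^3 - 30*r^2 + 48*r + z^2*(-126*r - 42) + z*(-135*r^2 - 90*r - 15) + 18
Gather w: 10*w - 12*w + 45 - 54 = -2*w - 9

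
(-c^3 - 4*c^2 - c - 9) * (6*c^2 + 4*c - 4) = -6*c^5 - 28*c^4 - 18*c^3 - 42*c^2 - 32*c + 36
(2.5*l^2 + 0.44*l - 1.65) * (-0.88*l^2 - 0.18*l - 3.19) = -2.2*l^4 - 0.8372*l^3 - 6.6022*l^2 - 1.1066*l + 5.2635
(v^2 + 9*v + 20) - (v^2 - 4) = 9*v + 24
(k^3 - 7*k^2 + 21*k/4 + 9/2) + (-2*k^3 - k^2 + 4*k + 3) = -k^3 - 8*k^2 + 37*k/4 + 15/2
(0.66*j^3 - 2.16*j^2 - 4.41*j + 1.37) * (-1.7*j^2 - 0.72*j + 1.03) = -1.122*j^5 + 3.1968*j^4 + 9.732*j^3 - 1.3786*j^2 - 5.5287*j + 1.4111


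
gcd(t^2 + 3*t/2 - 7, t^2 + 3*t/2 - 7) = t^2 + 3*t/2 - 7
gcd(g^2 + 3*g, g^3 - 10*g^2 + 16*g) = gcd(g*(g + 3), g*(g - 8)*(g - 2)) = g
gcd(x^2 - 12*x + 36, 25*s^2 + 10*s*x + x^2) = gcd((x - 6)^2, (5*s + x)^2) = 1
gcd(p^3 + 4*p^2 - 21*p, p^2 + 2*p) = p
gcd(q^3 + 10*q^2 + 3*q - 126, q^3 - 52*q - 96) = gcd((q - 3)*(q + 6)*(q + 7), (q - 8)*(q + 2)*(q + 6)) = q + 6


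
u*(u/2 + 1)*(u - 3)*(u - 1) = u^4/2 - u^3 - 5*u^2/2 + 3*u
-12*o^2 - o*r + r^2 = (-4*o + r)*(3*o + r)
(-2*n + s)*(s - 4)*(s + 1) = -2*n*s^2 + 6*n*s + 8*n + s^3 - 3*s^2 - 4*s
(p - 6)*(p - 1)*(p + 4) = p^3 - 3*p^2 - 22*p + 24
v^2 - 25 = (v - 5)*(v + 5)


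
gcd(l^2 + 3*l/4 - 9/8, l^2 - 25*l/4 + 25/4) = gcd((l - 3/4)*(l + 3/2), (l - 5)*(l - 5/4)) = 1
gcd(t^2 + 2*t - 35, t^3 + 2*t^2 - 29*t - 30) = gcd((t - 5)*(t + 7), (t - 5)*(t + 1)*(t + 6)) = t - 5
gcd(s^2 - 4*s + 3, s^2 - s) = s - 1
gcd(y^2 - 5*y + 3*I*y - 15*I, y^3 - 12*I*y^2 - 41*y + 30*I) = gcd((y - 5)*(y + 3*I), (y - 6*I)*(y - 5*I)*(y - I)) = 1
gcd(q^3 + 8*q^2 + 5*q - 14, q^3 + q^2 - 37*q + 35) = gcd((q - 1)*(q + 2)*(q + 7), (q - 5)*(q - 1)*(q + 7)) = q^2 + 6*q - 7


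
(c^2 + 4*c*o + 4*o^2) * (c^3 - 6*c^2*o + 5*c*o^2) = c^5 - 2*c^4*o - 15*c^3*o^2 - 4*c^2*o^3 + 20*c*o^4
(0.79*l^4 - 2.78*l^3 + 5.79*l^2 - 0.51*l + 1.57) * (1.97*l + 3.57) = 1.5563*l^5 - 2.6563*l^4 + 1.4817*l^3 + 19.6656*l^2 + 1.2722*l + 5.6049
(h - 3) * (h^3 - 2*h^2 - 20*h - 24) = h^4 - 5*h^3 - 14*h^2 + 36*h + 72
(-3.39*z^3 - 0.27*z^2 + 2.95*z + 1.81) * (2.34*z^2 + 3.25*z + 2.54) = -7.9326*z^5 - 11.6493*z^4 - 2.5851*z^3 + 13.1371*z^2 + 13.3755*z + 4.5974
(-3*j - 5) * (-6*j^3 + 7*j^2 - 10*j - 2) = 18*j^4 + 9*j^3 - 5*j^2 + 56*j + 10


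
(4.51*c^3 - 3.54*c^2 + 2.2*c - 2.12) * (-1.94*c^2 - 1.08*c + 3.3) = -8.7494*c^5 + 1.9968*c^4 + 14.4382*c^3 - 9.9452*c^2 + 9.5496*c - 6.996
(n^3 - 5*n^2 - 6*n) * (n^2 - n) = n^5 - 6*n^4 - n^3 + 6*n^2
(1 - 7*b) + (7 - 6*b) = 8 - 13*b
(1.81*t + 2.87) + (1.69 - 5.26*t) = 4.56 - 3.45*t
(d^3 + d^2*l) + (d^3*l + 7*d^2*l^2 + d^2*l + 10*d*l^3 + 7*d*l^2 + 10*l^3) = d^3*l + d^3 + 7*d^2*l^2 + 2*d^2*l + 10*d*l^3 + 7*d*l^2 + 10*l^3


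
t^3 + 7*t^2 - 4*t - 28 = (t - 2)*(t + 2)*(t + 7)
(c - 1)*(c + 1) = c^2 - 1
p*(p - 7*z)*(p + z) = p^3 - 6*p^2*z - 7*p*z^2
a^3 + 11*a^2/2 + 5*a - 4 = (a - 1/2)*(a + 2)*(a + 4)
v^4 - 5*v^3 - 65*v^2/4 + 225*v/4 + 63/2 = (v - 6)*(v - 3)*(v + 1/2)*(v + 7/2)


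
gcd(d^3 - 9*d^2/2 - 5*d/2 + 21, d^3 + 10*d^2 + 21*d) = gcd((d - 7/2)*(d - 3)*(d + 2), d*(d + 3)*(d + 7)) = 1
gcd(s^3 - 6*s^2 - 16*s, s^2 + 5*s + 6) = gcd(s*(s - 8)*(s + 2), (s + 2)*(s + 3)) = s + 2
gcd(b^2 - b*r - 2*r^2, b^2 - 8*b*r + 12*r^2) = -b + 2*r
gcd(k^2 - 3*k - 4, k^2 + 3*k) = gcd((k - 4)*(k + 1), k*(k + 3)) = 1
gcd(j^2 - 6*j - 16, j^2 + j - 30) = 1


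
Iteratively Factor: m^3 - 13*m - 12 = (m + 1)*(m^2 - m - 12) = (m + 1)*(m + 3)*(m - 4)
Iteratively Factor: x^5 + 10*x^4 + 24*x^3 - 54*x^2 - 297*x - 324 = (x + 3)*(x^4 + 7*x^3 + 3*x^2 - 63*x - 108) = (x + 3)^2*(x^3 + 4*x^2 - 9*x - 36) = (x + 3)^3*(x^2 + x - 12) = (x + 3)^3*(x + 4)*(x - 3)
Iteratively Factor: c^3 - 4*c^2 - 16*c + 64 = (c - 4)*(c^2 - 16) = (c - 4)^2*(c + 4)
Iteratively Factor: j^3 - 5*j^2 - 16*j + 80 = (j - 5)*(j^2 - 16) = (j - 5)*(j - 4)*(j + 4)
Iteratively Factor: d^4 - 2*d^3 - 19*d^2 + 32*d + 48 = (d + 1)*(d^3 - 3*d^2 - 16*d + 48) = (d - 4)*(d + 1)*(d^2 + d - 12) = (d - 4)*(d + 1)*(d + 4)*(d - 3)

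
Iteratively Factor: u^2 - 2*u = (u - 2)*(u)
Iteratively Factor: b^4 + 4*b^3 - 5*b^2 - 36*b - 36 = (b + 2)*(b^3 + 2*b^2 - 9*b - 18) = (b + 2)*(b + 3)*(b^2 - b - 6) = (b + 2)^2*(b + 3)*(b - 3)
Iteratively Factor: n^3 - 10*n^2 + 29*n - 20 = (n - 5)*(n^2 - 5*n + 4) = (n - 5)*(n - 4)*(n - 1)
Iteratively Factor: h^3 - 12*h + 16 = (h - 2)*(h^2 + 2*h - 8) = (h - 2)*(h + 4)*(h - 2)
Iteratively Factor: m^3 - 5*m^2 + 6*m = (m - 3)*(m^2 - 2*m) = (m - 3)*(m - 2)*(m)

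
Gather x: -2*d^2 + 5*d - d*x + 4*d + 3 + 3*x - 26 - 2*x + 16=-2*d^2 + 9*d + x*(1 - d) - 7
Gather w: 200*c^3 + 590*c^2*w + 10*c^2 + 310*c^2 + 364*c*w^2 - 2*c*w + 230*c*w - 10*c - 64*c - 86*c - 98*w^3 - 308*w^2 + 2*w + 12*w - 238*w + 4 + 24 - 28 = 200*c^3 + 320*c^2 - 160*c - 98*w^3 + w^2*(364*c - 308) + w*(590*c^2 + 228*c - 224)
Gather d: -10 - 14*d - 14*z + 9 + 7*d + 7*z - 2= -7*d - 7*z - 3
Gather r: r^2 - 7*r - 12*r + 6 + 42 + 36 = r^2 - 19*r + 84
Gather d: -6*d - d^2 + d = -d^2 - 5*d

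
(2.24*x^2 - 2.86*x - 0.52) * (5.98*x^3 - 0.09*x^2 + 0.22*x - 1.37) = 13.3952*x^5 - 17.3044*x^4 - 2.3594*x^3 - 3.6512*x^2 + 3.8038*x + 0.7124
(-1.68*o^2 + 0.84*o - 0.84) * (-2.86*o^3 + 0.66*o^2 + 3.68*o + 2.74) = 4.8048*o^5 - 3.5112*o^4 - 3.2256*o^3 - 2.0664*o^2 - 0.7896*o - 2.3016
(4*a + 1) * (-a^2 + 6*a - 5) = -4*a^3 + 23*a^2 - 14*a - 5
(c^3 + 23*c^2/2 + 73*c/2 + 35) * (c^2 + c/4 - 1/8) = c^5 + 47*c^4/4 + 157*c^3/4 + 683*c^2/16 + 67*c/16 - 35/8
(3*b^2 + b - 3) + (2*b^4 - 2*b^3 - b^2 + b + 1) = 2*b^4 - 2*b^3 + 2*b^2 + 2*b - 2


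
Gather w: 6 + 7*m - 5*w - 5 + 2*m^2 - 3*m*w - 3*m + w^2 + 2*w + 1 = 2*m^2 + 4*m + w^2 + w*(-3*m - 3) + 2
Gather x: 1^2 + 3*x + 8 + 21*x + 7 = 24*x + 16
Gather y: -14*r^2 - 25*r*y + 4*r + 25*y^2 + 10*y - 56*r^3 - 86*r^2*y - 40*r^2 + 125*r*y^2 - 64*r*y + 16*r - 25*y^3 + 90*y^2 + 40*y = -56*r^3 - 54*r^2 + 20*r - 25*y^3 + y^2*(125*r + 115) + y*(-86*r^2 - 89*r + 50)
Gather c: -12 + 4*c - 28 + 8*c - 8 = 12*c - 48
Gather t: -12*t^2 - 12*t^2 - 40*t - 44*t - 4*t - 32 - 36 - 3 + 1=-24*t^2 - 88*t - 70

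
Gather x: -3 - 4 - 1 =-8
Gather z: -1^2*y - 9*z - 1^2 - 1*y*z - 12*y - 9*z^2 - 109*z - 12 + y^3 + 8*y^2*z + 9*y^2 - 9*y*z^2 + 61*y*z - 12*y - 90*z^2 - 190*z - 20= y^3 + 9*y^2 - 25*y + z^2*(-9*y - 99) + z*(8*y^2 + 60*y - 308) - 33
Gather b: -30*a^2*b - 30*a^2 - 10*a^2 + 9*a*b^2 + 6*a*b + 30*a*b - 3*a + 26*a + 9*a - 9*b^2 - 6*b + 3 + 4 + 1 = -40*a^2 + 32*a + b^2*(9*a - 9) + b*(-30*a^2 + 36*a - 6) + 8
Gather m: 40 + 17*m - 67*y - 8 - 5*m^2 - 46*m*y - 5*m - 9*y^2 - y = -5*m^2 + m*(12 - 46*y) - 9*y^2 - 68*y + 32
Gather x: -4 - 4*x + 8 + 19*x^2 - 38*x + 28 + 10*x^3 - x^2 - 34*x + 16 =10*x^3 + 18*x^2 - 76*x + 48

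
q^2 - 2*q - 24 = (q - 6)*(q + 4)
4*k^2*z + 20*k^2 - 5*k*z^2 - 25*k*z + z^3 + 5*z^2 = (-4*k + z)*(-k + z)*(z + 5)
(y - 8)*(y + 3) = y^2 - 5*y - 24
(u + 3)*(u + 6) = u^2 + 9*u + 18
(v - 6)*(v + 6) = v^2 - 36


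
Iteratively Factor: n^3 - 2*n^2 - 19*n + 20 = (n + 4)*(n^2 - 6*n + 5) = (n - 1)*(n + 4)*(n - 5)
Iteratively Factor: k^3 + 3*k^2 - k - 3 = (k - 1)*(k^2 + 4*k + 3) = (k - 1)*(k + 3)*(k + 1)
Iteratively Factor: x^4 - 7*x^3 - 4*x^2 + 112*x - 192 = (x - 4)*(x^3 - 3*x^2 - 16*x + 48) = (x - 4)^2*(x^2 + x - 12) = (x - 4)^2*(x + 4)*(x - 3)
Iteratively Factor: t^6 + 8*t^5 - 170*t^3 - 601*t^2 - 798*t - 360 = (t + 2)*(t^5 + 6*t^4 - 12*t^3 - 146*t^2 - 309*t - 180) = (t + 1)*(t + 2)*(t^4 + 5*t^3 - 17*t^2 - 129*t - 180) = (t - 5)*(t + 1)*(t + 2)*(t^3 + 10*t^2 + 33*t + 36) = (t - 5)*(t + 1)*(t + 2)*(t + 3)*(t^2 + 7*t + 12) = (t - 5)*(t + 1)*(t + 2)*(t + 3)*(t + 4)*(t + 3)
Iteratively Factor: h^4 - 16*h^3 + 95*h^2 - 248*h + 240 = (h - 5)*(h^3 - 11*h^2 + 40*h - 48) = (h - 5)*(h - 4)*(h^2 - 7*h + 12) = (h - 5)*(h - 4)^2*(h - 3)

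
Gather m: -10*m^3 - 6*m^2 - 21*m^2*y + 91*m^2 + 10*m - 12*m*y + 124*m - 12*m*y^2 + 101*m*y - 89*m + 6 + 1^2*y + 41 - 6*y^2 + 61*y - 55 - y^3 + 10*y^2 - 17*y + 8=-10*m^3 + m^2*(85 - 21*y) + m*(-12*y^2 + 89*y + 45) - y^3 + 4*y^2 + 45*y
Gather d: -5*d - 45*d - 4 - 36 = -50*d - 40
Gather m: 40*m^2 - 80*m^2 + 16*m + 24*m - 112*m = -40*m^2 - 72*m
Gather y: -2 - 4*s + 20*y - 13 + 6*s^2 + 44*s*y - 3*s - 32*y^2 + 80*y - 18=6*s^2 - 7*s - 32*y^2 + y*(44*s + 100) - 33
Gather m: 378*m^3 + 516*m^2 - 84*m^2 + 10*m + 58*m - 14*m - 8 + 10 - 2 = 378*m^3 + 432*m^2 + 54*m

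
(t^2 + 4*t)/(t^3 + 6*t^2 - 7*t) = (t + 4)/(t^2 + 6*t - 7)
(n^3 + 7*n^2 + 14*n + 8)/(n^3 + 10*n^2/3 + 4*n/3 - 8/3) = 3*(n^2 + 5*n + 4)/(3*n^2 + 4*n - 4)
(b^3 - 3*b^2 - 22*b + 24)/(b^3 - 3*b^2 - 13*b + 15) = (b^2 - 2*b - 24)/(b^2 - 2*b - 15)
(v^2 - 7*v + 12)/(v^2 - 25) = (v^2 - 7*v + 12)/(v^2 - 25)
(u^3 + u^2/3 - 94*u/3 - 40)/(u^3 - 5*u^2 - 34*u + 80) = (u^2 - 14*u/3 - 8)/(u^2 - 10*u + 16)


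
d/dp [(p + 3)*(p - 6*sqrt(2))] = 2*p - 6*sqrt(2) + 3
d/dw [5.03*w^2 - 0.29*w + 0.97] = 10.06*w - 0.29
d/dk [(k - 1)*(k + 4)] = 2*k + 3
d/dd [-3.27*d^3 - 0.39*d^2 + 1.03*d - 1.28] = -9.81*d^2 - 0.78*d + 1.03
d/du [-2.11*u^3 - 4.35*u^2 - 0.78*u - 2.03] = -6.33*u^2 - 8.7*u - 0.78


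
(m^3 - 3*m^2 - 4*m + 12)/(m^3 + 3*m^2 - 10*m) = (m^2 - m - 6)/(m*(m + 5))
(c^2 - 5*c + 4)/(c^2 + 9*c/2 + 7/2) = 2*(c^2 - 5*c + 4)/(2*c^2 + 9*c + 7)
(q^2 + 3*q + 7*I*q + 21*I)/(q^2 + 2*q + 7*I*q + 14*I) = (q + 3)/(q + 2)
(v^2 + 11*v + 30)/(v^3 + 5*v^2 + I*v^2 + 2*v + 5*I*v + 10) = (v + 6)/(v^2 + I*v + 2)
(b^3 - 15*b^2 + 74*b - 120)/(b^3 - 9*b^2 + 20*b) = (b - 6)/b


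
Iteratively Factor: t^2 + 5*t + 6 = (t + 2)*(t + 3)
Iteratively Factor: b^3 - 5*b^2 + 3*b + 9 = (b - 3)*(b^2 - 2*b - 3) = (b - 3)^2*(b + 1)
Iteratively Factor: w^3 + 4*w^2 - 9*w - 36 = (w + 3)*(w^2 + w - 12) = (w - 3)*(w + 3)*(w + 4)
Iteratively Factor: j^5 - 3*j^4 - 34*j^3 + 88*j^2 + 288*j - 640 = (j - 4)*(j^4 + j^3 - 30*j^2 - 32*j + 160) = (j - 4)*(j - 2)*(j^3 + 3*j^2 - 24*j - 80) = (j - 5)*(j - 4)*(j - 2)*(j^2 + 8*j + 16) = (j - 5)*(j - 4)*(j - 2)*(j + 4)*(j + 4)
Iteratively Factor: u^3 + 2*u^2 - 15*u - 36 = (u + 3)*(u^2 - u - 12) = (u - 4)*(u + 3)*(u + 3)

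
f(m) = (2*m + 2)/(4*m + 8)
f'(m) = -4*(2*m + 2)/(4*m + 8)^2 + 2/(4*m + 8)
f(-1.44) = -0.39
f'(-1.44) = 1.59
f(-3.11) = 0.95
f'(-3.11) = 0.41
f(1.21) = 0.34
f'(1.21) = 0.05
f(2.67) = 0.39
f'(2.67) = 0.02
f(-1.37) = -0.29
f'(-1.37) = 1.26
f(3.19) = 0.40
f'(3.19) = 0.02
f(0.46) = 0.30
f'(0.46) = 0.08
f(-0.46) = 0.18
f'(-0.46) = 0.21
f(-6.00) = 0.62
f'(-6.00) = 0.03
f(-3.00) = 1.00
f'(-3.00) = 0.50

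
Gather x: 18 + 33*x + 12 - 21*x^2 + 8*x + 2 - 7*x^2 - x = -28*x^2 + 40*x + 32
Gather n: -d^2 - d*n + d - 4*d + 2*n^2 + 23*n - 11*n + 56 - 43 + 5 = -d^2 - 3*d + 2*n^2 + n*(12 - d) + 18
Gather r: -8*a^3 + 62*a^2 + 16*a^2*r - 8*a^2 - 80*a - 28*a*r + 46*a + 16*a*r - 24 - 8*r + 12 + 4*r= -8*a^3 + 54*a^2 - 34*a + r*(16*a^2 - 12*a - 4) - 12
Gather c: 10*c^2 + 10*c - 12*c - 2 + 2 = 10*c^2 - 2*c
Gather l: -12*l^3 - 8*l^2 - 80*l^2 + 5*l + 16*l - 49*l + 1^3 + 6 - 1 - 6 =-12*l^3 - 88*l^2 - 28*l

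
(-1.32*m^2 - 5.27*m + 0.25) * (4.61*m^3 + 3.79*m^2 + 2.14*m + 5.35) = -6.0852*m^5 - 29.2975*m^4 - 21.6456*m^3 - 17.3923*m^2 - 27.6595*m + 1.3375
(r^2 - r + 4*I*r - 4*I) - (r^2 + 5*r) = -6*r + 4*I*r - 4*I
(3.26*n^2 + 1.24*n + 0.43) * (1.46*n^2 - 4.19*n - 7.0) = 4.7596*n^4 - 11.849*n^3 - 27.3878*n^2 - 10.4817*n - 3.01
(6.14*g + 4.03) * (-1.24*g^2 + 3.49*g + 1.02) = -7.6136*g^3 + 16.4314*g^2 + 20.3275*g + 4.1106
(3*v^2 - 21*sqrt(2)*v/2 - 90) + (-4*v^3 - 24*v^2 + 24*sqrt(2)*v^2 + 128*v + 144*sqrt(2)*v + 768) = -4*v^3 - 21*v^2 + 24*sqrt(2)*v^2 + 128*v + 267*sqrt(2)*v/2 + 678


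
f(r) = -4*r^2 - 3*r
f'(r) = -8*r - 3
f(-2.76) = -22.19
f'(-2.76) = 19.08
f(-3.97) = -51.13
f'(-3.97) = 28.76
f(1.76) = -17.67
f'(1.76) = -17.08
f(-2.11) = -11.48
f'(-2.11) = 13.88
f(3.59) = -62.32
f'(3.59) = -31.72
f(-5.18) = -91.79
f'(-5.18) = 38.44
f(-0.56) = 0.43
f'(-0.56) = 1.48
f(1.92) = -20.51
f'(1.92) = -18.36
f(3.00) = -45.00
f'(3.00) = -27.00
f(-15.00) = -855.00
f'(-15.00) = 117.00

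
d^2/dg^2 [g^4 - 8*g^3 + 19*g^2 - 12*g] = 12*g^2 - 48*g + 38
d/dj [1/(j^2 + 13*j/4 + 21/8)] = 16*(-8*j - 13)/(8*j^2 + 26*j + 21)^2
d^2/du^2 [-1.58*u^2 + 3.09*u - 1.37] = -3.16000000000000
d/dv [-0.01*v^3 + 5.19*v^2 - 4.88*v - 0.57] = -0.03*v^2 + 10.38*v - 4.88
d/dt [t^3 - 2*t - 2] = 3*t^2 - 2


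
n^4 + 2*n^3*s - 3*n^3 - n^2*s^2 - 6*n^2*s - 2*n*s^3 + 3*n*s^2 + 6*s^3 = (n - 3)*(n - s)*(n + s)*(n + 2*s)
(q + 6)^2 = q^2 + 12*q + 36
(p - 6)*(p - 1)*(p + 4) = p^3 - 3*p^2 - 22*p + 24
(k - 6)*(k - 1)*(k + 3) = k^3 - 4*k^2 - 15*k + 18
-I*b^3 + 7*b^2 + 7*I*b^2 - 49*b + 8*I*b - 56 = (b - 8)*(b + 7*I)*(-I*b - I)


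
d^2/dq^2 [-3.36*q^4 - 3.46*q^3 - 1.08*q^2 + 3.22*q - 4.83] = -40.32*q^2 - 20.76*q - 2.16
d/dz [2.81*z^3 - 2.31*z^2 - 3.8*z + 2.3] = 8.43*z^2 - 4.62*z - 3.8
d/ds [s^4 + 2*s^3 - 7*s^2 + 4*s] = 4*s^3 + 6*s^2 - 14*s + 4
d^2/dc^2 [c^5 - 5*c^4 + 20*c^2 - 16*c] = 20*c^3 - 60*c^2 + 40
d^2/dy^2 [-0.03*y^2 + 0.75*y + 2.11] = -0.0600000000000000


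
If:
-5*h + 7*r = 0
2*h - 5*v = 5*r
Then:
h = -35*v/11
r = -25*v/11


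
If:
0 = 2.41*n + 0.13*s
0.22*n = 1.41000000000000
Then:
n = 6.41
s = -118.81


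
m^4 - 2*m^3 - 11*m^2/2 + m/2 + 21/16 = (m - 7/2)*(m - 1/2)*(m + 1/2)*(m + 3/2)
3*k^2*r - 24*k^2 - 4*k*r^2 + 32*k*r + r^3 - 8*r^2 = (-3*k + r)*(-k + r)*(r - 8)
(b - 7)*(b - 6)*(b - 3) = b^3 - 16*b^2 + 81*b - 126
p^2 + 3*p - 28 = (p - 4)*(p + 7)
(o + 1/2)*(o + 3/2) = o^2 + 2*o + 3/4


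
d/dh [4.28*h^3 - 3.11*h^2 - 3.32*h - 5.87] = 12.84*h^2 - 6.22*h - 3.32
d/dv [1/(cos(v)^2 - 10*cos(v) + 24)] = 2*(cos(v) - 5)*sin(v)/(cos(v)^2 - 10*cos(v) + 24)^2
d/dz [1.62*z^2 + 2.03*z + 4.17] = 3.24*z + 2.03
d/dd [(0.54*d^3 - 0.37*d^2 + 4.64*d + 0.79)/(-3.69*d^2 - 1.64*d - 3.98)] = (-1.9926*d^4 - 1.7712*d^3 + 11.2808*d^2 + 8.7754*d - 17.1716)/(13.6161*d^4 + 12.1032*d^3 + 32.062*d^2 + 13.0544*d + 15.8404)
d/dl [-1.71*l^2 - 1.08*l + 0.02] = -3.42*l - 1.08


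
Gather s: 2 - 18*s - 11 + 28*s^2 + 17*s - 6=28*s^2 - s - 15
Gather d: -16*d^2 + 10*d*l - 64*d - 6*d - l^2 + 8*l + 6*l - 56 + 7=-16*d^2 + d*(10*l - 70) - l^2 + 14*l - 49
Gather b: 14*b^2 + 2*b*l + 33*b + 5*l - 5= 14*b^2 + b*(2*l + 33) + 5*l - 5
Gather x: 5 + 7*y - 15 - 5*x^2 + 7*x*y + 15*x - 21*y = -5*x^2 + x*(7*y + 15) - 14*y - 10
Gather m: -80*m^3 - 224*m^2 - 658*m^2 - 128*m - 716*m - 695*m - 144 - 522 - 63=-80*m^3 - 882*m^2 - 1539*m - 729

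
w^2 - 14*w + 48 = (w - 8)*(w - 6)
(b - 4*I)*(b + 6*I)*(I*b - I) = I*b^3 - 2*b^2 - I*b^2 + 2*b + 24*I*b - 24*I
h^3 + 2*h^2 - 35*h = h*(h - 5)*(h + 7)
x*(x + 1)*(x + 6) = x^3 + 7*x^2 + 6*x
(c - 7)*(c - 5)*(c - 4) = c^3 - 16*c^2 + 83*c - 140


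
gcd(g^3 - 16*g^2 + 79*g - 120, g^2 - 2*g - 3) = g - 3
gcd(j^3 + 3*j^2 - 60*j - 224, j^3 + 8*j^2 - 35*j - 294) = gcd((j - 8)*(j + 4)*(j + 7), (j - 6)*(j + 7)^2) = j + 7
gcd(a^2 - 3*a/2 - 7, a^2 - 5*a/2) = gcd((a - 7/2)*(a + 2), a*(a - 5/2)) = 1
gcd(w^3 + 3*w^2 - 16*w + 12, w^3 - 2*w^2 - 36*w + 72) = w^2 + 4*w - 12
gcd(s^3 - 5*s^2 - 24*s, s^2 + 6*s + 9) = s + 3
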